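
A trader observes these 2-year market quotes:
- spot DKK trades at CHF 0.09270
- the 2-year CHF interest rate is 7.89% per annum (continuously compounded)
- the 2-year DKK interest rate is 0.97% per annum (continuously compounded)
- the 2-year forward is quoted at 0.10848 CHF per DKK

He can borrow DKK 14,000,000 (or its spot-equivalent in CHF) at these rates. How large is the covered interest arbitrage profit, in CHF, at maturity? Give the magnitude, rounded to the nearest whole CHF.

T = 2 years.
Keep in DKK, deliver into the forward: 14,000,000·1.019589403·0.10848 = CHF 1,548,470.82.
Swap to CHF now, deposit: 14,000,000·0.09270·1.170931985 = CHF 1,519,635.53.
The quoted forward overvalues DKK, so borrow CHF, buy DKK at spot, deposit the DKK at 0.97%, and sell the proceeds forward at 0.10848.
Profit = 1,548,470.82 − 1,519,635.53 = CHF 28,835.

CHF 28,835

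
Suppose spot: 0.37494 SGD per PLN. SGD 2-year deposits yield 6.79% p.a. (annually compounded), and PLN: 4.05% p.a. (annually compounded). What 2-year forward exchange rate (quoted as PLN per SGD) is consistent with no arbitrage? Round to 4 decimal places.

T = 2 years.
SGD accumulates by (1 + 0.0679)^2 = 1.1404104.
PLN accumulates by (1 + 0.0405)^2 = 1.0826402.
Forward (SGD per PLN) = 0.37494 × 1.1404104 / 1.0826402 = 0.3949470.
Quoted the other way: 1/0.3949470 = 2.5320 PLN per SGD.

2.5320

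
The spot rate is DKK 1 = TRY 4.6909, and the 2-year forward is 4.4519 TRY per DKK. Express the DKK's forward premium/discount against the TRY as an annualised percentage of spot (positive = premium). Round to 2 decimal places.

T = 2 years.
(F − S)/S = (4.4519 − 4.6909)/4.6909 = -0.0509497.
Annualise by dividing by T: -0.0509497 / 2 = -0.025475 → -2.55%.

-2.55%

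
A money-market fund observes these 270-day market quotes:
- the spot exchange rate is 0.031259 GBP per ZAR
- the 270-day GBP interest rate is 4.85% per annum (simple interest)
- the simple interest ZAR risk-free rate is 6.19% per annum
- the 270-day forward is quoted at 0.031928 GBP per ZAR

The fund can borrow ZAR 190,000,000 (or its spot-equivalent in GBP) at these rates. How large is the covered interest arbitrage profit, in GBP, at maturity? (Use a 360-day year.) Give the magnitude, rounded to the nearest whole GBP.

T = 270/360 years.
Route A — deposit ZAR, sell forward: 190,000,000 × 1.046425 × 0.031928 = GBP 6,347,948.91.
Route B — convert at spot, deposit GBP: 190,000,000 × 0.031259 × 1.036375 = GBP 6,155,248.76.
The quoted forward overvalues ZAR, so borrow GBP, buy ZAR at spot, deposit the ZAR at 6.19%, and sell the proceeds forward at 0.031928.
The gap between the two covered legs is GBP 192,700.

GBP 192,700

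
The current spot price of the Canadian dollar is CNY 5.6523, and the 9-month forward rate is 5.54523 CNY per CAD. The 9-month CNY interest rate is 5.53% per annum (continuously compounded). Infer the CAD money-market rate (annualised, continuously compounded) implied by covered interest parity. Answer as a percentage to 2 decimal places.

8.08%

T = 9/12 years.
CIP gives F = S · g_CNY/g_CAD, so g_CNY/g_CAD = 5.54523/5.6523 = 0.9810573.
CNY growth factor: e^(0.0553×9/12) = 1.0423471.
That pins the CAD growth at 1.0624732.
Take logs: ln 1.0624732 / (9/12) = 0.080799, so 8.08%.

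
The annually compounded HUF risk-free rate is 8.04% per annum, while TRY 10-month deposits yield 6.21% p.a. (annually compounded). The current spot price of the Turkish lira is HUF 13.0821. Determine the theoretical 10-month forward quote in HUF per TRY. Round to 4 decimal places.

13.2697

T = 10/12 years.
HUF growth factor: (1 + 0.0804)^(10/12) = 1.06656455.
Growth of 1 TRY over T: (1 + 0.0621)^(10/12) = 1.05148845.
So F = 13.0821 × 1.06656455 / 1.05148845 = 13.269669 (HUF/TRY).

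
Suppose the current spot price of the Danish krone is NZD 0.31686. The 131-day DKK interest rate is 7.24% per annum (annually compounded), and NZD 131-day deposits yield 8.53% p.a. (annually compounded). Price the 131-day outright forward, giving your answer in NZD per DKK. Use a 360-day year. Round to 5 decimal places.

0.31824

T = 131/360 years.
NZD growth factor: (1 + 0.0853)^(131/360) = 1.0302347.
Growth of 1 DKK over T: (1 + 0.0724)^(131/360) = 1.0257618.
So F = 0.31686 × 1.0302347 / 1.0257618 = 0.3182417 (NZD/DKK).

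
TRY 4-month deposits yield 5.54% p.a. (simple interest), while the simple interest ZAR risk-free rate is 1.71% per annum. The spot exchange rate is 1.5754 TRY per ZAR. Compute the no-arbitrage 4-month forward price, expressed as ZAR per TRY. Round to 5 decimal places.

0.62680

T = 4/12 years.
TRY accumulates by 1 + 0.0554×4/12 = 1.0184667.
ZAR growth factor: 1 + 0.0171×4/12 = 1.005700.
Forward (TRY per ZAR) = 1.5754 × 1.0184667 / 1.005700 = 1.595399.
Quoted the other way: 1/1.595399 = 0.62680 ZAR per TRY.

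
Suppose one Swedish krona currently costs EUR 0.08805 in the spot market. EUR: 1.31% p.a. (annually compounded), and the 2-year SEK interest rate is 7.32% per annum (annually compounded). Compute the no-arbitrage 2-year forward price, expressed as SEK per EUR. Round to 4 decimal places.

T = 2 years.
Growth of 1 EUR over T: (1 + 0.0131)^2 = 1.02637161.
SEK accumulates by (1 + 0.0732)^2 = 1.15175824.
Forward (EUR per SEK) = 0.08805 × 1.02637161 / 1.15175824 = 0.078464401.
Invert for SEK per EUR: 1 / 0.078464401 = 12.7446.

12.7446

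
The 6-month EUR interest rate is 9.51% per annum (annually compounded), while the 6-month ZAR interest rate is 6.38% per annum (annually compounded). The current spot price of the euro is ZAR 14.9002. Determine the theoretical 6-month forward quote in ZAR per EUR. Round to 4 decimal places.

14.6857

T = 6/12 years.
ZAR growth factor: (1 + 0.0638)^(6/12) = 1.03140681.
EUR accumulates by (1 + 0.0951)^(6/12) = 1.04647026.
So F = 14.9002 × 1.03140681 / 1.04647026 = 14.685719 (ZAR/EUR).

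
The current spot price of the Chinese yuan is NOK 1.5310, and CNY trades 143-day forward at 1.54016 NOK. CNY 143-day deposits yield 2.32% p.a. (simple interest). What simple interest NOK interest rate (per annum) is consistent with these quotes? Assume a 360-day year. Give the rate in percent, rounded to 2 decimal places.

3.84%

T = 143/360 years.
F/S = 1.54016/1.531 = 1.0059830 = (growth of NOK) / (growth of CNY).
The CNY side grows by 1 + 0.0232×143/360 = 1.0092156.
That pins the NOK growth at 1.0152537.
r = (1.0152537 − 1)/(143/360) = 0.038401 → 3.84%.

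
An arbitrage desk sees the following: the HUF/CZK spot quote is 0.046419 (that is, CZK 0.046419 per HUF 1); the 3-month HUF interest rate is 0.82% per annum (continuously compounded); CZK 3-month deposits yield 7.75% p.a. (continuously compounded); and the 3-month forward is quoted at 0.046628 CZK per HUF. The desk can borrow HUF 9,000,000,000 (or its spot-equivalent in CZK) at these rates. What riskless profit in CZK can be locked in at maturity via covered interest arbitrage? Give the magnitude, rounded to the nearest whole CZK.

T = 3/12 years.
Keep in HUF, deliver into the forward: 9,000,000,000·1.00205210269·0.046628 = CZK 420,513,169.00.
Swap to CZK now, deposit: 9,000,000,000·0.046419·1.01956391341 = CZK 425,944,235.67.
The quoted forward undervalues HUF, so borrow HUF, convert to CZK at spot, deposit the CZK at 7.75%, and buy HUF forward at 0.046628 to cover the loan.
Profit = 425,944,235.67 − 420,513,169.00 = CZK 5,431,067.

CZK 5,431,067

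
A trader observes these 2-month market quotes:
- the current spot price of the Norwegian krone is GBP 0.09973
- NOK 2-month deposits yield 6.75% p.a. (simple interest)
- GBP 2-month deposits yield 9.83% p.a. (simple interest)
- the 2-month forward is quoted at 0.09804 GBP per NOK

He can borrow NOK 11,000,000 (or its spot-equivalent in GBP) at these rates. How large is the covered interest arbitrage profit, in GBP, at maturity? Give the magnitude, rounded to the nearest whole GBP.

GBP 24,431

T = 2/12 years.
Route A — deposit NOK, sell forward: 11,000,000 × 1.011250 × 0.09804 = GBP 1,090,572.45.
Route B — convert at spot, deposit GBP: 11,000,000 × 0.09973 × 1.016383333 = GBP 1,115,003.01.
The quoted forward undervalues NOK, so borrow NOK, convert to GBP at spot, deposit the GBP at 9.83%, and buy NOK forward at 0.09804 to cover the loan.
Arbitrage profit = |1,090,572.45 − 1,115,003.01| = GBP 24,431.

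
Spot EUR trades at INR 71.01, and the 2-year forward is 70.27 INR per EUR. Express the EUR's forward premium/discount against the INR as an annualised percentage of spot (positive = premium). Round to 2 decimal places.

-0.52%

T = 2 years.
EUR trades forward at -1.04211% vs spot over the period.
×(1/T) gives -0.52% p.a.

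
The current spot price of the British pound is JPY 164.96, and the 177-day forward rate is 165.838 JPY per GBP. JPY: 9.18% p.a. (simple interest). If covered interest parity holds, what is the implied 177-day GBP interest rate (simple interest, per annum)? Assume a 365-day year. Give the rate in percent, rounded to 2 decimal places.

8.04%

T = 177/365 years.
CIP gives F = S · g_JPY/g_GBP, so g_JPY/g_GBP = 165.838/164.96 = 1.0053225.
The JPY side grows by 1 + 0.0918×177/365 = 1.0445167.
So the GBP growth factor = 1.0389867.
r = (1.0389867 − 1)/(177/365) = 0.080396 → 8.04%.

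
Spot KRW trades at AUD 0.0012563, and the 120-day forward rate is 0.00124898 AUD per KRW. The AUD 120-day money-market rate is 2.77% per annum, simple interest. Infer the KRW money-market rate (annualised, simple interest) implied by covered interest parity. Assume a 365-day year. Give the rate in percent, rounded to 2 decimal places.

T = 120/365 years.
F/S = 0.00124898/0.0012563 = 0.9941734 = (growth of AUD) / (growth of KRW).
The AUD side grows by 1 + 0.0277×120/365 = 1.0091068.
That pins the KRW growth at 1.0150209.
r = (1.0150209 − 1)/(120/365) = 0.045689 → 4.57%.

4.57%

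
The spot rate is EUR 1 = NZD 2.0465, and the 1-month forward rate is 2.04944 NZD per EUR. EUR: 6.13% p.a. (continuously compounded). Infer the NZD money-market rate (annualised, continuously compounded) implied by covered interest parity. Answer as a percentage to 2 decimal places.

7.85%

T = 1/12 years.
CIP gives F = S · g_NZD/g_EUR, so g_NZD/g_EUR = 2.04944/2.0465 = 1.0014366.
EUR growth factor: e^(0.0613×1/12) = 1.0051214.
That pins the NZD growth at 1.0065654.
r = ln(1.0065654)/(1/12) = 0.078527 → 7.85%.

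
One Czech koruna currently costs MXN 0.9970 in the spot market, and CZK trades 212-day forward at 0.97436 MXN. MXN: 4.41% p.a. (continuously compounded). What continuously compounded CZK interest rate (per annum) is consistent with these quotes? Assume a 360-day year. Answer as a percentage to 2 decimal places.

8.31%

T = 212/360 years.
CIP gives F = S · g_MXN/g_CZK, so g_MXN/g_CZK = 0.97436/0.997 = 0.9772919.
MXN growth factor: e^(0.0441×212/360) = 1.0263102.
Hence g_CZK = 1.0501573.
r = ln(1.0501573)/(212/360) = 0.083106 → 8.31%.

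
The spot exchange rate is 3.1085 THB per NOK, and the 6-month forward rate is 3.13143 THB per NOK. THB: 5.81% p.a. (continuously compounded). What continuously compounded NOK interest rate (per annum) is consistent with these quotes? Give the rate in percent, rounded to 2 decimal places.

T = 6/12 years.
CIP gives F = S · g_THB/g_NOK, so g_THB/g_NOK = 3.13143/3.1085 = 1.0073765.
The THB side grows by e^(0.0581×6/12) = 1.0294761.
Hence g_NOK = 1.0219378.
Take logs: ln 1.0219378 / (6/12) = 0.043401, so 4.34%.

4.34%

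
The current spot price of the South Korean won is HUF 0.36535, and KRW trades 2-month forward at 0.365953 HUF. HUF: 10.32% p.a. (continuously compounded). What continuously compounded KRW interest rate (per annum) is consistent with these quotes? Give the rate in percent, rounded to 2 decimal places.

T = 2/12 years.
F/S = 0.365953/0.36535 = 1.0016505 = (growth of HUF) / (growth of KRW).
HUF growth factor: e^(0.1032×2/12) = 1.0173488.
Hence g_KRW = 1.0156724.
Take logs: ln 1.0156724 / (2/12) = 0.093305, so 9.33%.

9.33%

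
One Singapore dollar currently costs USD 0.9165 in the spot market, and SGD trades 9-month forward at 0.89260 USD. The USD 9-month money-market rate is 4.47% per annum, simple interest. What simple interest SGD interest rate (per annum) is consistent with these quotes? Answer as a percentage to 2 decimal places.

8.16%

T = 9/12 years.
F/S = 0.8926/0.9165 = 0.9739225 = (growth of USD) / (growth of SGD).
The USD side grows by 1 + 0.0447×9/12 = 1.033525.
So the SGD growth factor = 1.0611984.
r = (1.0611984 − 1)/(9/12) = 0.081598 → 8.16%.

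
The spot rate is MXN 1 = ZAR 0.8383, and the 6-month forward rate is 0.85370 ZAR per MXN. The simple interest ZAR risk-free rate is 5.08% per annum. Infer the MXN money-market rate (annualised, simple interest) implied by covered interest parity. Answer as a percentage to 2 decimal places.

1.38%

T = 6/12 years.
F/S = 0.8537/0.8383 = 1.0183705 = (growth of ZAR) / (growth of MXN).
ZAR growth factor: 1 + 0.0508×6/12 = 1.025400.
That pins the MXN growth at 1.0069027.
(1.0069027 − 1)/T = 0.013805, i.e. 1.38%.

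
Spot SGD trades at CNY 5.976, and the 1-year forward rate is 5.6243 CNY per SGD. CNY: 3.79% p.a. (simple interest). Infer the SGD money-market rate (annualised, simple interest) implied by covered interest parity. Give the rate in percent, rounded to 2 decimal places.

T = 1 year.
F/S = 5.6243/5.976 = 0.9411479 = (growth of CNY) / (growth of SGD).
CNY growth factor: 1 + 0.0379×1 = 1.037900.
Hence g_SGD = 1.1028022.
(1.1028022 − 1)/T = 0.102802, i.e. 10.28%.

10.28%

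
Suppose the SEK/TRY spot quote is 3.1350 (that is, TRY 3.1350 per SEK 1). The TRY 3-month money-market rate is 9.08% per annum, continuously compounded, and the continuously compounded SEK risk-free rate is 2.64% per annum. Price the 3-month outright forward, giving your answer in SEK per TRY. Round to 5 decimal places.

0.31388

T = 3/12 years.
TRY accumulates by e^(0.0908×3/12) = 1.0229596.
SEK growth factor: e^(0.0264×3/12) = 1.0066218.
CIP: F = S · (grow TRY)/(grow SEK) = 3.135 × 1.0229596/1.0066218 = 3.185882 TRY per SEK.
Quoted the other way: 1/3.185882 = 0.31388 SEK per TRY.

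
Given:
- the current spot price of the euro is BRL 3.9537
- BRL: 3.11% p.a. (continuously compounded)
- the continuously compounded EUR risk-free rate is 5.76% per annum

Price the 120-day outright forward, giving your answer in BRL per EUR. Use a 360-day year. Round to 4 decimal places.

3.9189

T = 120/360 years.
BRL growth factor: e^(0.0311×120/360) = 1.0104206.
EUR accumulates by e^(0.0576×120/360) = 1.0193855.
Forward (BRL per EUR) = 3.9537 × 1.0104206 / 1.0193855 = 3.918930.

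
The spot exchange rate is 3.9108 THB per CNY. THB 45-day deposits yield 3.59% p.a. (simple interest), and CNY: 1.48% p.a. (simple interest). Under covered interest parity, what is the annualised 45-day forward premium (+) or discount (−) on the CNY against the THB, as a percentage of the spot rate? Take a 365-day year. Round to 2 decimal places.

T = 45/365 years.
No-arbitrage forward: 3.9108 × 1.004426 / 1.0018247 = 3.9209546 THB/CNY.
Annualised premium = (F − S)/S × (1/T) = (3.9209546 − 3.9108)/3.9108 ÷ (45/365) = 2.11%.

+2.11%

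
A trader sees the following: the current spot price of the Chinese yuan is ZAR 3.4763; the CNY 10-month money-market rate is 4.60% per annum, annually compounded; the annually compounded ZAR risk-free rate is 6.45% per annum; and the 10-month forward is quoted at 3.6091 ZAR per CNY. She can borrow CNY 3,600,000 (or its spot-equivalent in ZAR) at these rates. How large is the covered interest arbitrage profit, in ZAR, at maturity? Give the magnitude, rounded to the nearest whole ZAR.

ZAR 305,124

T = 10/12 years.
Route A — deposit CNY, sell forward: 3,600,000 × 1.0381889539 × 3.6091 = ZAR 13,488,939.91.
Route B — convert at spot, deposit ZAR: 3,600,000 × 3.4763 × 1.0534680972 = ZAR 13,183,816.13.
The quoted forward overvalues CNY, so borrow ZAR, buy CNY at spot, deposit the CNY at 4.60%, and sell the proceeds forward at 3.6091.
The gap between the two covered legs is ZAR 305,124.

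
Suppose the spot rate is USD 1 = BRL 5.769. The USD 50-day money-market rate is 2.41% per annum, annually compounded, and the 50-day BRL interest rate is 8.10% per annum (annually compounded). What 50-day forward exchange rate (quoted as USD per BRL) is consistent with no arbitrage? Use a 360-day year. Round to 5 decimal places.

T = 50/360 years.
Growth of 1 BRL over T: (1 + 0.0810)^(50/360) = 1.0108763.
USD growth factor: (1 + 0.0241)^(50/360) = 1.003313.
Forward (BRL per USD) = 5.769 × 1.0108763 / 1.003313 = 5.812489.
Quoted the other way: 1/5.812489 = 0.17204 USD per BRL.

0.17204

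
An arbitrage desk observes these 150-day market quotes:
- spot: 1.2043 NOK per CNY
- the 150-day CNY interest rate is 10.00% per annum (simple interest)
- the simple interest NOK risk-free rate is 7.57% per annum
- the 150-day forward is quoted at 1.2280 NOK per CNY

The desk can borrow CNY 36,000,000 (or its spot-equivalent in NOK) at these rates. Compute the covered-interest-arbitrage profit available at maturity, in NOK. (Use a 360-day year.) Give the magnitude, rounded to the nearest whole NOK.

T = 150/360 years.
Keep in CNY, deliver into the forward: 36,000,000·1.0416666667·1.2280 = NOK 46,050,000.00.
Swap to NOK now, deposit: 36,000,000·1.2043·1.0315416667 = NOK 44,722,282.65.
The quoted forward overvalues CNY, so borrow NOK, buy CNY at spot, deposit the CNY at 10.00%, and sell the proceeds forward at 1.2280.
The gap between the two covered legs is NOK 1,327,717.

NOK 1,327,717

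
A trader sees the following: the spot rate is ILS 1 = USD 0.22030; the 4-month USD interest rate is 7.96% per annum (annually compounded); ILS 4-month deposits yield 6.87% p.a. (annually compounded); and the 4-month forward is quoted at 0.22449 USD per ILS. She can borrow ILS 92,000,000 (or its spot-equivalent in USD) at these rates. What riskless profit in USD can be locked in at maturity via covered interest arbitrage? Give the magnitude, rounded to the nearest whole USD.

T = 4/12 years.
Route A — deposit ILS, sell forward: 92,000,000 × 1.0223947321 × 0.22449 = USD 21,115,600.19.
Route B — convert at spot, deposit USD: 92,000,000 × 0.22030 × 1.0258588875 = USD 20,791,697.59.
The quoted forward overvalues ILS, so borrow USD, buy ILS at spot, deposit the ILS at 6.87%, and sell the proceeds forward at 0.22449.
Arbitrage profit = |21,115,600.19 − 20,791,697.59| = USD 323,903.

USD 323,903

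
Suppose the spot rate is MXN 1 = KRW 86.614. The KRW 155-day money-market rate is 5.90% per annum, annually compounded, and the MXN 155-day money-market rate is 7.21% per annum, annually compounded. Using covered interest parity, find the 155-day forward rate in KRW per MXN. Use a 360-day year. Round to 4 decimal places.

86.1567

T = 155/360 years.
KRW accumulates by (1 + 0.0590)^(155/360) = 1.02498874.
MXN accumulates by (1 + 0.0721)^(155/360) = 1.03042877.
So F = 86.614 × 1.02498874 / 1.03042877 = 86.156731 (KRW/MXN).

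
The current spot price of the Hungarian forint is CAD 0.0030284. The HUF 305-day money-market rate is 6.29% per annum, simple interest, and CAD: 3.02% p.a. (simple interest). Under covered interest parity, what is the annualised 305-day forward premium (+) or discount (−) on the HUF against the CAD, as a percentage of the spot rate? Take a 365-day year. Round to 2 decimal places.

T = 305/365 years.
No-arbitrage forward: 0.0030284 × 1.0252356 / 1.0525603 = 0.0029497821 CAD/HUF.
Annualised premium = (F − S)/S × (1/T) = (0.0029497821 − 0.0030284)/0.0030284 ÷ (305/365) = -3.11%.

-3.11%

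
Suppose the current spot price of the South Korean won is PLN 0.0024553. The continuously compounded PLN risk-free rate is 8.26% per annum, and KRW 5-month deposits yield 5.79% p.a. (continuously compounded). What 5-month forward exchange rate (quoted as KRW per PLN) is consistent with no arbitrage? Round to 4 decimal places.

T = 5/12 years.
PLN accumulates by e^(0.0826×5/12) = 1.035015773.
KRW growth factor: e^(0.0579×5/12) = 1.024418362.
CIP: F = S · (grow PLN)/(grow KRW) = 0.0024553 × 1.035015773/1.024418362 = 0.00248069961 PLN per KRW.
Quoted the other way: 1/0.00248069961 = 403.1121 KRW per PLN.

403.1121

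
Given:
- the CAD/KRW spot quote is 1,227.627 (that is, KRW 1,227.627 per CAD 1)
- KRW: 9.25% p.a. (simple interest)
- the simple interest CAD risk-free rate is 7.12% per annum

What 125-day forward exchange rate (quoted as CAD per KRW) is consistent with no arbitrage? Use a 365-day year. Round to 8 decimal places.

T = 125/365 years.
KRW growth factor: 1 + 0.0925×125/365 = 1.0316781.
CAD accumulates by 1 + 0.0712×125/365 = 1.0243836.
So F = 1227.627 × 1.0316781 / 1.0243836 = 1236.369 (KRW/CAD).
Invert for CAD per KRW: 1 / 1236.369 = 0.00080882.

0.00080882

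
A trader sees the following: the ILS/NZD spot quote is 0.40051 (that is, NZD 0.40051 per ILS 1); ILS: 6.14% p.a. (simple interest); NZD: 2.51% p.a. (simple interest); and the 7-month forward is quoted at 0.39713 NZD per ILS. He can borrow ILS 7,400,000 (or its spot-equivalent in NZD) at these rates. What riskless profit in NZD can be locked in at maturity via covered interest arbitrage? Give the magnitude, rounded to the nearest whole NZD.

T = 7/12 years.
Route A — deposit ILS, sell forward: 7,400,000 × 1.035816667 × 0.39713 = NZD 3,044,018.66.
Route B — convert at spot, deposit NZD: 7,400,000 × 0.40051 × 1.014641667 = NZD 3,007,168.59.
The quoted forward overvalues ILS, so borrow NZD, buy ILS at spot, deposit the ILS at 6.14%, and sell the proceeds forward at 0.39713.
The gap between the two covered legs is NZD 36,850.

NZD 36,850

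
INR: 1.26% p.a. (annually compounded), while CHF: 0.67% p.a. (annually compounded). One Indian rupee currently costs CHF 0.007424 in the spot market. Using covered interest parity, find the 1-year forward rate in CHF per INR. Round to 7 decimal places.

T = 1 year.
CHF growth factor: (1 + 0.0067)^1 = 1.006700.
INR growth factor: (1 + 0.0126)^1 = 1.012600.
So F = 0.007424 × 1.006700 / 1.012600 = 0.007380743 (CHF/INR).

0.0073807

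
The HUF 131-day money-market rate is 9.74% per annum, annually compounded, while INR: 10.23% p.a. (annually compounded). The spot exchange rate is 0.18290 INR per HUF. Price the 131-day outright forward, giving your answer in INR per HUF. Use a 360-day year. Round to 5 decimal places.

0.18320

T = 131/360 years.
INR accumulates by (1 + 0.1023)^(131/360) = 1.0360779.
HUF growth factor: (1 + 0.0974)^(131/360) = 1.0343996.
So F = 0.1829 × 1.0360779 / 1.0343996 = 0.1831968 (INR/HUF).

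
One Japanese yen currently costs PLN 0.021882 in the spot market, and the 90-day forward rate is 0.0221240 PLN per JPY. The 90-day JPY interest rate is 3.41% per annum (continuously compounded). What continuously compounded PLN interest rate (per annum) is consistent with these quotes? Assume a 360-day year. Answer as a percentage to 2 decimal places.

7.81%

T = 90/360 years.
CIP gives F = S · g_PLN/g_JPY, so g_PLN/g_JPY = 0.022124/0.021882 = 1.0110593.
JPY growth factor: e^(0.0341×90/360) = 1.0085614.
Hence g_PLN = 1.0197154.
r = ln(1.0197154)/(90/360) = 0.078094 → 7.81%.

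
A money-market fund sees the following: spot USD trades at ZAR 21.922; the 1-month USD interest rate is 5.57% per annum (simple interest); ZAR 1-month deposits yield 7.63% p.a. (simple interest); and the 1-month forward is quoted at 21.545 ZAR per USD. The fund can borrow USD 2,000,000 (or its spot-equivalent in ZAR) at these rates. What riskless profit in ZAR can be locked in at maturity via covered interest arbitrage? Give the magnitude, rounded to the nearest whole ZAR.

ZAR 832,765

T = 1/12 years.
Route A — deposit USD, sell forward: 2,000,000 × 1.0046416667 × 21.545 = ZAR 43,290,009.42.
Route B — convert at spot, deposit ZAR: 2,000,000 × 21.922 × 1.0063583333 = ZAR 44,122,774.77.
The quoted forward undervalues USD, so borrow USD, convert to ZAR at spot, deposit the ZAR at 7.63%, and buy USD forward at 21.545 to cover the loan.
Profit = 44,122,774.77 − 43,290,009.42 = ZAR 832,765.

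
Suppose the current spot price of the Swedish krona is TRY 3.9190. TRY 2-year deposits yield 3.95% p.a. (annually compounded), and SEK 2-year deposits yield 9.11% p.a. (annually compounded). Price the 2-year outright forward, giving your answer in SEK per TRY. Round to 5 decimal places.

0.28113

T = 2 years.
TRY accumulates by (1 + 0.0395)^2 = 1.0805603.
SEK growth factor: (1 + 0.0911)^2 = 1.1904992.
So F = 3.919 × 1.0805603 / 1.1904992 = 3.557093 (TRY/SEK).
Quoted the other way: 1/3.557093 = 0.28113 SEK per TRY.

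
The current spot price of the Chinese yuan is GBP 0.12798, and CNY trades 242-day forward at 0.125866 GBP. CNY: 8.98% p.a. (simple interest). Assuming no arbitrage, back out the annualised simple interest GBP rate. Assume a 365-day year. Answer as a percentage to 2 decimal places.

T = 242/365 years.
F/S = 0.125866/0.12798 = 0.9834818 = (growth of GBP) / (growth of CNY).
CNY growth factor: 1 + 0.0898×242/365 = 1.0595386.
So the GBP growth factor = 1.0420369.
r = (1.0420369 − 1)/(242/365) = 0.063403 → 6.34%.

6.34%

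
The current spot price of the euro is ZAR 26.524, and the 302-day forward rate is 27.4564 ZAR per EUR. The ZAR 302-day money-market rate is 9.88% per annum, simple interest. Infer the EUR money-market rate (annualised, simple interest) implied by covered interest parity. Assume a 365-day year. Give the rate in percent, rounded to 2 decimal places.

T = 302/365 years.
By CIP, F/S equals the ZAR-to-EUR growth ratio: 27.4564/26.524 = 1.0351531.
ZAR growth factor: 1 + 0.0988×302/365 = 1.0817468.
That pins the EUR growth at 1.0450114.
r = (1.0450114 − 1)/(302/365) = 0.054401 → 5.44%.

5.44%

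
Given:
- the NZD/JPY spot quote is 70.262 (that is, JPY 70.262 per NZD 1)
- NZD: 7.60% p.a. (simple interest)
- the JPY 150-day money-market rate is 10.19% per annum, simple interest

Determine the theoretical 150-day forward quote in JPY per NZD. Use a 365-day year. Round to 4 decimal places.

70.9872

T = 150/365 years.
JPY growth factor: 1 + 0.1019×150/365 = 1.04187671.
Growth of 1 NZD over T: 1 + 0.0760×150/365 = 1.03123288.
So F = 70.262 × 1.04187671 / 1.03123288 = 70.987206 (JPY/NZD).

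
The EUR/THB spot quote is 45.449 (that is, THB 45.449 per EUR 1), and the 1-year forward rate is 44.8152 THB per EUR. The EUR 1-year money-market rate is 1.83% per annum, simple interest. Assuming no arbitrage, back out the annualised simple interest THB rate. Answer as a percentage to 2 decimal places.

T = 1 year.
CIP gives F = S · g_THB/g_EUR, so g_THB/g_EUR = 44.8152/45.449 = 0.9860547.
The EUR side grows by 1 + 0.0183×1 = 1.018300.
Hence g_THB = 1.0040995.
(1.0040995 − 1)/T = 0.004099, i.e. 0.41%.

0.41%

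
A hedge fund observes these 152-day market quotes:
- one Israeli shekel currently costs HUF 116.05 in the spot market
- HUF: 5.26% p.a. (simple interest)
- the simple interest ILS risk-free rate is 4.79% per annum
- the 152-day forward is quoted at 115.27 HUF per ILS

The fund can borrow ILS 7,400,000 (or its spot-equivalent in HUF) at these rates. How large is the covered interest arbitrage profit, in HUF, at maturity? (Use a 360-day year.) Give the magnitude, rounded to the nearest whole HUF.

HUF 7,592,917

T = 152/360 years.
Keep in ILS, deliver into the forward: 7,400,000·1.02022444444·115.27 = HUF 870,249,410.66.
Swap to HUF now, deposit: 7,400,000·116.05·1.02220888889 = HUF 877,842,327.51.
The quoted forward undervalues ILS, so borrow ILS, convert to HUF at spot, deposit the HUF at 5.26%, and buy ILS forward at 115.27 to cover the loan.
The gap between the two covered legs is HUF 7,592,917.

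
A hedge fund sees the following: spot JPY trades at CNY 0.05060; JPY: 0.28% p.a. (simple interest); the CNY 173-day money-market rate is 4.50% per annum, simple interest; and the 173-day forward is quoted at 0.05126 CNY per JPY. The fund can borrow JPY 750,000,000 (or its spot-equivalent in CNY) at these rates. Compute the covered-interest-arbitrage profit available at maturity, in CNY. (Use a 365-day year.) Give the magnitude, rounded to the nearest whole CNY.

T = 173/365 years.
Invest the JPY and cover forward: 750,000,000 × 1.0013271233 × 0.05126 = CNY 38,496,021.26.
Convert at spot and invest in CNY: 750,000,000 × 0.05060 × 1.0213287671 = CNY 38,759,426.71.
The quoted forward undervalues JPY, so borrow JPY, convert to CNY at spot, deposit the CNY at 4.50%, and buy JPY forward at 0.05126 to cover the loan.
The gap between the two covered legs is CNY 263,405.

CNY 263,405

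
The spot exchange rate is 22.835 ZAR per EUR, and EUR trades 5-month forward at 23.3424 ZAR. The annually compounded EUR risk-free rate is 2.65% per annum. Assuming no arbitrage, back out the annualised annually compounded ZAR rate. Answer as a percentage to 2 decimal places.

8.21%

T = 5/12 years.
CIP gives F = S · g_ZAR/g_EUR, so g_ZAR/g_EUR = 23.3424/22.835 = 1.0222203.
The EUR side grows by (1 + 0.0265)^(5/12) = 1.0109575.
Hence g_ZAR = 1.0334213.
r = 1.0334213^(12/5) − 1 = 0.082096 → 8.21%.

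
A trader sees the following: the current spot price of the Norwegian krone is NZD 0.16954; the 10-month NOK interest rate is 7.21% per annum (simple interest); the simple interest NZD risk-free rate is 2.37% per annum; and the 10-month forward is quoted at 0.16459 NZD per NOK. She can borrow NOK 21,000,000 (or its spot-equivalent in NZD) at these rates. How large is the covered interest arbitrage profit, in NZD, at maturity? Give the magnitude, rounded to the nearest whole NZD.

NZD 33,405

T = 10/12 years.
Keep in NOK, deliver into the forward: 21,000,000·1.060083333·0.16459 = NZD 3,664,061.43.
Swap to NZD now, deposit: 21,000,000·0.16954·1.019750 = NZD 3,630,656.72.
The quoted forward overvalues NOK, so borrow NZD, buy NOK at spot, deposit the NOK at 7.21%, and sell the proceeds forward at 0.16459.
Profit = 3,664,061.43 − 3,630,656.72 = NZD 33,405.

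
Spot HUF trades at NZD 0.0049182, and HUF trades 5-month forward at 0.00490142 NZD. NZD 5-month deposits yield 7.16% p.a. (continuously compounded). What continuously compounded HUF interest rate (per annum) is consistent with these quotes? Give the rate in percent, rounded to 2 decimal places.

T = 5/12 years.
By CIP, F/S equals the NZD-to-HUF growth ratio: 0.00490142/0.0049182 = 0.9965882.
The NZD side grows by e^(0.0716×5/12) = 1.0302828.
So the HUF growth factor = 1.033810.
r = ln(1.033810)/(5/12) = 0.079802 → 7.98%.

7.98%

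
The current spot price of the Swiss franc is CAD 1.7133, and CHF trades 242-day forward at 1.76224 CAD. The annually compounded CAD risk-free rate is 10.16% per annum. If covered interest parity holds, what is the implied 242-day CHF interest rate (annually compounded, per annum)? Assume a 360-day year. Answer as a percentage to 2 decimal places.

5.64%

T = 242/360 years.
F/S = 1.76224/1.7133 = 1.0285648 = (growth of CAD) / (growth of CHF).
The CAD side grows by (1 + 0.1016)^(242/360) = 1.0672088.
Hence g_CHF = 1.0375708.
Annualise: 1.0375708^(360/242) − 1 = 0.056399 = 5.64%.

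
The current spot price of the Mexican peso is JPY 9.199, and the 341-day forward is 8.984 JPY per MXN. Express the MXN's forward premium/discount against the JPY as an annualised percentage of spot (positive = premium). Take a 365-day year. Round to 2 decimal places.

-2.50%

T = 341/365 years.
MXN trades forward at -2.33721% vs spot over the period.
Annualise by dividing by T: -0.0233721 / (341/365) = -0.025017 → -2.50%.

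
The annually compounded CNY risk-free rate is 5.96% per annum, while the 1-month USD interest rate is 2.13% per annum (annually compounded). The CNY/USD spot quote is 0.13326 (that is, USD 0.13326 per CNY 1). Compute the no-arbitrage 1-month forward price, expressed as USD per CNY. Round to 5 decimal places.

T = 1/12 years.
USD accumulates by (1 + 0.0213)^(1/12) = 1.0017579.
CNY accumulates by (1 + 0.0596)^(1/12) = 1.0048359.
So F = 0.13326 × 1.0017579 / 1.0048359 = 0.1328518 (USD/CNY).

0.13285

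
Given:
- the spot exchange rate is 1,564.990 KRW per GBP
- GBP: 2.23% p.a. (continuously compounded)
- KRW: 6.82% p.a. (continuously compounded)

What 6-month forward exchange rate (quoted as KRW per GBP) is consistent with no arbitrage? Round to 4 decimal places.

T = 6/12 years.
Growth of 1 KRW over T: e^(0.0682×6/12) = 1.0346880704.
Growth of 1 GBP over T: e^(0.0223×6/12) = 1.0112123929.
So F = 1564.99 × 1.0346880704 / 1.0112123929 = 1601.321834 (KRW/GBP).

1601.3218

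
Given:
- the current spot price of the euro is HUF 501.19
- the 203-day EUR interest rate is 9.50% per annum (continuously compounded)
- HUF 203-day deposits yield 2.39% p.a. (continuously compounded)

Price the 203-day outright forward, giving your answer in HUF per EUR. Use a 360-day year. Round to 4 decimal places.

481.4935

T = 203/360 years.
HUF accumulates by e^(0.0239×203/360) = 1.013568168.
EUR growth factor: e^(0.0950×203/360) = 1.055030255.
So F = 501.19 × 1.013568168 / 1.055030255 = 481.493519 (HUF/EUR).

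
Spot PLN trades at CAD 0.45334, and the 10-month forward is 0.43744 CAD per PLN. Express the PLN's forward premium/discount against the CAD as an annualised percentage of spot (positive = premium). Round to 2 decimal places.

T = 10/12 years.
PLN trades forward at -3.50730% vs spot over the period.
Per annum: -0.0350730 / (10/12) = -0.042088 = -4.21%.

-4.21%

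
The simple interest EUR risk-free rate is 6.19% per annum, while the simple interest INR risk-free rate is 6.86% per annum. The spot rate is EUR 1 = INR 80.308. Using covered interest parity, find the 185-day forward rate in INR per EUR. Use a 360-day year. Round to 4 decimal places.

T = 185/360 years.
INR growth factor: 1 + 0.0686×185/360 = 1.03525278.
EUR accumulates by 1 + 0.0619×185/360 = 1.03180972.
So F = 80.308 × 1.03525278 / 1.03180972 = 80.575981 (INR/EUR).

80.5760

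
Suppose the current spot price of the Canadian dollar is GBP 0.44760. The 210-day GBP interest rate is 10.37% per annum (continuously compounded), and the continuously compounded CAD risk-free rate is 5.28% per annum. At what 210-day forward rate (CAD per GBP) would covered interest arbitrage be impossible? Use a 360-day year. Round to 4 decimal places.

T = 210/360 years.
Growth of 1 GBP over T: e^(0.1037×210/360) = 1.0623587.
CAD growth factor: e^(0.0528×210/360) = 1.0312792.
So F = 0.4476 × 1.0623587 / 1.0312792 = 0.4610893 (GBP/CAD).
Quoted the other way: 1/0.4610893 = 2.1688 CAD per GBP.

2.1688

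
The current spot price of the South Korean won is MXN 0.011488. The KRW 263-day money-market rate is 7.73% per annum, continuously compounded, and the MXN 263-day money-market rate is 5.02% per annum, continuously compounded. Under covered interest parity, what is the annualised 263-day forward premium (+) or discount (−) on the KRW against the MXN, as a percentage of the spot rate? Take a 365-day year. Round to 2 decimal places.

-2.68%

T = 263/365 years.
No-arbitrage forward: 0.011488 × 1.0368337 / 1.0572787 = 0.011265852 MXN/KRW.
Annualised premium = (F − S)/S × (1/T) = (0.011265852 − 0.011488)/0.011488 ÷ (263/365) = -2.68%.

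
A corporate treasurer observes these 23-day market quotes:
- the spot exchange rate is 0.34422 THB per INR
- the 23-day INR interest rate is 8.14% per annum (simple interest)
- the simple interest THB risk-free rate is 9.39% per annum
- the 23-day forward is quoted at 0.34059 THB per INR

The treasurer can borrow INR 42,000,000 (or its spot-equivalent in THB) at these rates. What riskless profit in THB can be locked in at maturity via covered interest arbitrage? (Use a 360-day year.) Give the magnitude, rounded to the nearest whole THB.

T = 23/360 years.
Invest the INR and cover forward: 42,000,000 × 1.0052005556 × 0.34059 = THB 14,379,172.80.
Convert at spot and invest in THB: 42,000,000 × 0.34422 × 1.0059991667 = THB 14,543,971.39.
The quoted forward undervalues INR, so borrow INR, convert to THB at spot, deposit the THB at 9.39%, and buy INR forward at 0.34059 to cover the loan.
Arbitrage profit = |14,379,172.80 − 14,543,971.39| = THB 164,799.

THB 164,799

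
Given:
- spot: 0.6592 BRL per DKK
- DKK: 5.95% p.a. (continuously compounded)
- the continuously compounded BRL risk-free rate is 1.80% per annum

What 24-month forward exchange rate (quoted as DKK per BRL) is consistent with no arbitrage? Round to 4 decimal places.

1.6483

T = 2 years.
Growth of 1 BRL over T: e^(0.0180×2) = 1.0366558.
DKK growth factor: e^(0.0595×2) = 1.1263699.
CIP: F = S · (grow BRL)/(grow DKK) = 0.6592 × 1.0366558/1.1263699 = 0.6066955 BRL per DKK.
Invert for DKK per BRL: 1 / 0.6066955 = 1.6483.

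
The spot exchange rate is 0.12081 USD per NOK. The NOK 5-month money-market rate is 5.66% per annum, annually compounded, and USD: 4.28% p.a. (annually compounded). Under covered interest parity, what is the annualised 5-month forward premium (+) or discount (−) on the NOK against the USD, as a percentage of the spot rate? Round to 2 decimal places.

T = 5/12 years.
CIP forward (USD per NOK) = 0.12081 × 1.0176156/1.0232052 = 0.12015004.
Annualised premium = (F − S)/S × (1/T) = (0.12015004 − 0.12081)/0.12081 ÷ (5/12) = -1.31%.

-1.31%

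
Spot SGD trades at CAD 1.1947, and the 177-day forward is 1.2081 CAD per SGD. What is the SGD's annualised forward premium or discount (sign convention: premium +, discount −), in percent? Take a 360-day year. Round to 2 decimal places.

+2.28%

T = 177/360 years.
SGD trades forward at +1.12162% vs spot over the period.
Annualise by dividing by T: 0.0112162 / (177/360) = 0.022813 → 2.28%.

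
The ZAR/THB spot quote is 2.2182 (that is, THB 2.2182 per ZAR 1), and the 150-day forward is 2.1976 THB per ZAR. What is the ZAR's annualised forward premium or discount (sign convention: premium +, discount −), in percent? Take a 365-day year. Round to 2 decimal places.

-2.26%

T = 150/365 years.
ZAR trades forward at -0.92868% vs spot over the period.
Per annum: -0.0092868 / (150/365) = -0.022598 = -2.26%.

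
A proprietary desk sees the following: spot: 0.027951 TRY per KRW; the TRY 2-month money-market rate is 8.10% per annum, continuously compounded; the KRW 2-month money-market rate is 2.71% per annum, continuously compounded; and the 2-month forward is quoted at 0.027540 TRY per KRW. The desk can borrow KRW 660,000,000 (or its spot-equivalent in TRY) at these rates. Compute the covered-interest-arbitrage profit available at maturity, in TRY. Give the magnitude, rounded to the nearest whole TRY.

T = 2/12 years.
Invest the KRW and cover forward: 660,000,000 × 1.0045268822 × 0.027540 = TRY 18,258,682.42.
Convert at spot and invest in TRY: 660,000,000 × 0.027951 × 1.0135915365 = TRY 18,698,392.04.
The quoted forward undervalues KRW, so borrow KRW, convert to TRY at spot, deposit the TRY at 8.10%, and buy KRW forward at 0.027540 to cover the loan.
Profit = 18,698,392.04 − 18,258,682.42 = TRY 439,710.

TRY 439,710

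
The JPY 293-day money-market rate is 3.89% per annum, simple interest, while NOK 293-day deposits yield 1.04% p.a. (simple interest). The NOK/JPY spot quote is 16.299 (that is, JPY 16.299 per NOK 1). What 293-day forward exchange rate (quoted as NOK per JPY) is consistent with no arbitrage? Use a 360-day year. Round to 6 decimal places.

0.059974

T = 293/360 years.
Growth of 1 JPY over T: 1 + 0.0389×293/360 = 1.0316603.
NOK growth factor: 1 + 0.0104×293/360 = 1.0084644.
Forward (JPY per NOK) = 16.299 × 1.0316603 / 1.0084644 = 16.67390.
Invert for NOK per JPY: 1 / 16.67390 = 0.059974.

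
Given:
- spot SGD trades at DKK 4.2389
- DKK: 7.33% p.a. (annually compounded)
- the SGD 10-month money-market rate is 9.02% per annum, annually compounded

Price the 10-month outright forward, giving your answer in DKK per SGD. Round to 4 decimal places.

4.1841

T = 10/12 years.
DKK accumulates by (1 + 0.0733)^(10/12) = 1.0607204.
SGD accumulates by (1 + 0.0902)^(10/12) = 1.0746206.
Forward (DKK per SGD) = 4.2389 × 1.0607204 / 1.0746206 = 4.184070.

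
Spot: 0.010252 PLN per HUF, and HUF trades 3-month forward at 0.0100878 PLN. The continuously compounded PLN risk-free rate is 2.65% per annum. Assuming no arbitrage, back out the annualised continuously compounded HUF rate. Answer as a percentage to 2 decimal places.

T = 3/12 years.
F/S = 0.0100878/0.010252 = 0.9839836 = (growth of PLN) / (growth of HUF).
The PLN side grows by e^(0.0265×3/12) = 1.006647.
So the HUF growth factor = 1.0230323.
r = ln(1.0230323)/(3/12) = 0.091084 → 9.11%.

9.11%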